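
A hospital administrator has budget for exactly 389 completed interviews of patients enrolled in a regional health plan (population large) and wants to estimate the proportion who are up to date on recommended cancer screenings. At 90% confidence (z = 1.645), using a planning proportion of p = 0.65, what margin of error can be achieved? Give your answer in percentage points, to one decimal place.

SE(p̂) = √[p(1−p)/n] = √[0.2275/389] = 0.02418.
E = z × SE = 1.645 × 0.02418 = 0.03978, or 4.0 percentage points.

4.0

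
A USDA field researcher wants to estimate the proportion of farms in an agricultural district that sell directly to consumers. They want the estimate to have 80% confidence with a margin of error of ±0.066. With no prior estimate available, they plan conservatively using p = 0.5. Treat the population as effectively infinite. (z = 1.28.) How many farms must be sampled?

With p = 0.5, p(1−p) = 0.25.
n = z²·p(1−p)/E² = 1.28² × 0.2500 / 0.066² = 1.6384 × 0.2500 / 0.004356 ≈ 94.03.
Rounding up gives n = 95.

95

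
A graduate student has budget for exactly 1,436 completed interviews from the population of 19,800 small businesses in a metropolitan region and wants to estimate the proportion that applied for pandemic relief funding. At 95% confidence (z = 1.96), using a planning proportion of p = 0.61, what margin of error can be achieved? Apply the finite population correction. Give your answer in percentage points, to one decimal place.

Finite-population factor: (N−n)/(N−1) = (19800−1436)/(19800−1) = 0.9275.
SE(p̂) = √[p(1−p)/n · (N−n)/(N−1)] = √[0.2379/1436 × 0.9275] = 0.01240.
E = z × SE = 1.96 × 0.01240 = 0.02430 ≈ 2.4 percentage points.

2.4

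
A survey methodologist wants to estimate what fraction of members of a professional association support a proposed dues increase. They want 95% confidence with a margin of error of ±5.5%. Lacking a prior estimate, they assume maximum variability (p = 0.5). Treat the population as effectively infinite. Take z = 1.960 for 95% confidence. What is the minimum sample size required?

318

With p = 0.5, p(1−p) = 0.25.
n = z²·p(1−p)/E² = 1.960² × 0.2500 / 0.055² = 3.8416 × 0.2500 / 0.003025 ≈ 317.49.
Rounding up gives n = 318.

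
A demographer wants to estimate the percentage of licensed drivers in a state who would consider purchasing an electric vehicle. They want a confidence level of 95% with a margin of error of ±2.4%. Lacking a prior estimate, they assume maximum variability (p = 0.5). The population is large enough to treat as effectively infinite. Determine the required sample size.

1668

For 95% confidence, z = 1.960.
With p = 0.5, p(1−p) = 0.25.
n = z²·p(1−p)/E² = 1.960² × 0.2500 / 0.024² = 3.8416 × 0.2500 / 0.000576 ≈ 1667.36.
Rounding up gives n = 1668.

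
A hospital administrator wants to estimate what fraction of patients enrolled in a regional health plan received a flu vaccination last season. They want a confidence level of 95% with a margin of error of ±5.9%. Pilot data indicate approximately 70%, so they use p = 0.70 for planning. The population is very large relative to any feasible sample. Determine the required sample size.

232

For 95% confidence, z = 1.960.
With p = 0.70, p(1−p) = 0.2100.
n = z²·p(1−p)/E² = 1.960² × 0.2100 / 0.059² = 3.8416 × 0.2100 / 0.003481 ≈ 231.75.
Rounding up gives n = 232.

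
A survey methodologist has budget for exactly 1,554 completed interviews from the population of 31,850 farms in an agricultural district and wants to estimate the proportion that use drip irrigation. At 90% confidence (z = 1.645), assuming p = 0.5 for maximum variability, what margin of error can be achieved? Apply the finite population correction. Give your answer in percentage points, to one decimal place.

2.0

Finite-population factor: (N−n)/(N−1) = (31850−1554)/(31850−1) = 0.9512.
SE(p̂) = √[p(1−p)/n · (N−n)/(N−1)] = √[0.2500/1554 × 0.9512] = 0.01237.
E = z × SE = 1.645 × 0.01237 = 0.02035 ≈ 2.0 percentage points.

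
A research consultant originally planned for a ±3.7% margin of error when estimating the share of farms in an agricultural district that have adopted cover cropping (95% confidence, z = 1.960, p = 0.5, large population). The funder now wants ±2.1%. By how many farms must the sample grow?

At ±3.7%: n = 1.960² × 0.2500 / 0.037² ≈ 701.53 → 702.
At ±2.1%: n = 1.960² × 0.2500 / 0.021² ≈ 2177.78 → 2178.
Additional respondents: 2178 − 702 = 1476.

1476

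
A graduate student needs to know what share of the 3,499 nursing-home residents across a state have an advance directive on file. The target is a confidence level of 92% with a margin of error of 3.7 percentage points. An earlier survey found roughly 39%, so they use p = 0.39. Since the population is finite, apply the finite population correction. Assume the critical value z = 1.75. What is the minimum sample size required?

463

Unadjusted: n₀ = 1.75² × 0.39 × 0.61 / 0.037² ≈ 532.19, so n₀ = 533.
Finite population correction with N = 3,499: n = n₀ / (1 + (n₀−1)/N) = 533 / (1 + 532/3499) = 533 / 1.1520 ≈ 462.66.
Rounding up, n = 463.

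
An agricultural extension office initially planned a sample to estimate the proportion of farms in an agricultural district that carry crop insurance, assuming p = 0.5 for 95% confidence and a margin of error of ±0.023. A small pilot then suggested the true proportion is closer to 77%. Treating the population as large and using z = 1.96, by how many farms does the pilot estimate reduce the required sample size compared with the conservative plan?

529

Conservative (p = 0.5): n = 1.96² × 0.25 / 0.023² ≈ 1815.50 → 1816.
Using p = 0.77: p(1−p) = 0.1771, so n = 1.96² × 0.1771 / 0.023² ≈ 1286.10 → 1287.
Reduction: 1816 − 1287 = 529.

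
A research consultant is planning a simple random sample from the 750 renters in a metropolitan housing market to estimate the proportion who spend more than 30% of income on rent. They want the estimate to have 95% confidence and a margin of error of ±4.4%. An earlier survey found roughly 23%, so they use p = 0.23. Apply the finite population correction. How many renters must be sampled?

240

For 95% confidence, z = 1.96.
Unadjusted: n₀ = 1.96² × 0.23 × 0.77 / 0.044² ≈ 351.42, so n₀ = 352.
Finite population correction with N = 750: n = n₀ / (1 + (n₀−1)/N) = 352 / (1 + 351/750) = 352 / 1.4680 ≈ 239.78.
Rounding up, n = 240.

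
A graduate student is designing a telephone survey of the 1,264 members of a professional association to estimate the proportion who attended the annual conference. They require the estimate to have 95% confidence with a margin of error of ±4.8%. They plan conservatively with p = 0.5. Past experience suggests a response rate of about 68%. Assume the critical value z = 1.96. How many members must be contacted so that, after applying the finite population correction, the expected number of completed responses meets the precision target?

462

Completed interviews needed (unadjusted): n₀ = 1.96² × 0.2500 / 0.048² ≈ 416.84 → 417.
FPC for N = 1,264: n = 417 / (1 + 416/1264) = 417 / 1.3291 ≈ 313.74 → 314.
At a 68% response rate, contacts needed = 314 / 0.68 ≈ 461.76 → 462.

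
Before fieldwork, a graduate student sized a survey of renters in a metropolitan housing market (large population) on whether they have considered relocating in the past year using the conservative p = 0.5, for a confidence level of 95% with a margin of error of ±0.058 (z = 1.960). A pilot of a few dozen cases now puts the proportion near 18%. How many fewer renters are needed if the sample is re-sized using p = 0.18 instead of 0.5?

Conservative (p = 0.5): n = 1.960² × 0.25 / 0.058² ≈ 285.49 → 286.
Using p = 0.18: p(1−p) = 0.1476, so n = 1.960² × 0.1476 / 0.058² ≈ 168.56 → 169.
Reduction: 286 − 169 = 117.

117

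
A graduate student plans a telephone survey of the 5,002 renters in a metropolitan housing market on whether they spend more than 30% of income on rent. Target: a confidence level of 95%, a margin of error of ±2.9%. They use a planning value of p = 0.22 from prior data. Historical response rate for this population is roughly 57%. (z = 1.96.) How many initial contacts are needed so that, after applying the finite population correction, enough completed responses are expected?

Completed interviews needed (unadjusted): n₀ = 1.96² × 0.1716 / 0.029² ≈ 783.85 → 784.
FPC for N = 5,002: n = 784 / (1 + 783/5002) = 784 / 1.1565 ≈ 677.89 → 678.
At a 57% response rate, contacts needed = 678 / 0.57 ≈ 1189.47 → 1190.

1190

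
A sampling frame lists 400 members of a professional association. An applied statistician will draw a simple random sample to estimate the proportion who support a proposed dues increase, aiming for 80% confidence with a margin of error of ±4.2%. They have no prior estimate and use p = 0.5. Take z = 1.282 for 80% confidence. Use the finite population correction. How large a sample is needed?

Unadjusted: n₀ = 1.282² × 0.50 × 0.50 / 0.042² ≈ 232.93, so n₀ = 233.
Finite population correction with N = 400: n = n₀ / (1 + (n₀−1)/N) = 233 / (1 + 232/400) = 233 / 1.5800 ≈ 147.47.
Rounding up, n = 148.

148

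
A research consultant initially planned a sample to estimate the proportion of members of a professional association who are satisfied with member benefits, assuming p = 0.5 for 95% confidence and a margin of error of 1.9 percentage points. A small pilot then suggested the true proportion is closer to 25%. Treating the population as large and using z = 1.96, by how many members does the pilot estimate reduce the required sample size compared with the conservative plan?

Conservative (p = 0.5): n = 1.96² × 0.25 / 0.019² ≈ 2660.39 → 2661.
Using p = 0.25: p(1−p) = 0.1875, so n = 1.96² × 0.1875 / 0.019² ≈ 1995.29 → 1996.
Reduction: 2661 − 1996 = 665.

665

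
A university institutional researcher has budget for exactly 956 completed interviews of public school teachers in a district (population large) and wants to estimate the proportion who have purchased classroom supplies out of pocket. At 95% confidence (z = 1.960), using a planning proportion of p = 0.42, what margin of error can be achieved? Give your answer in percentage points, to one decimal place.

3.1

SE(p̂) = √[p(1−p)/n] = √[0.2436/956] = 0.01596.
E = z × SE = 1.960 × 0.01596 = 0.03129, or 3.1 percentage points.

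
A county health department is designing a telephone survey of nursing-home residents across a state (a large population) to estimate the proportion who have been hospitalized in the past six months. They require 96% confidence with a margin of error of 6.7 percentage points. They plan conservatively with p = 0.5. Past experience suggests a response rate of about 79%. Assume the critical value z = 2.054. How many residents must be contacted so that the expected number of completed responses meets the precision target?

298

Completed interviews needed: n₀ = 2.054² × 0.2500 / 0.067² ≈ 234.96 → 235.
At a 79% response rate, contacts needed = 235 / 0.79 ≈ 297.47 → 298.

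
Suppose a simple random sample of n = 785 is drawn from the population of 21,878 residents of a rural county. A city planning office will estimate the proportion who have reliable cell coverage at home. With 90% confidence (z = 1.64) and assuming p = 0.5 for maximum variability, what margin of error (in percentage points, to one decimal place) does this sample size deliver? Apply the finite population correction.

2.9

Finite-population factor: (N−n)/(N−1) = (21878−785)/(21878−1) = 0.9642.
SE(p̂) = √[p(1−p)/n · (N−n)/(N−1)] = √[0.2500/785 × 0.9642] = 0.01752.
E = z × SE = 1.64 × 0.01752 = 0.02874 ≈ 2.9 percentage points.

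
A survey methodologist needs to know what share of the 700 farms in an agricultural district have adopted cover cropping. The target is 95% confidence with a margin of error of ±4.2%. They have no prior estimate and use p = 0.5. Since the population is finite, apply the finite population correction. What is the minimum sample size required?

307

For 95% confidence, z = 1.96.
Unadjusted: n₀ = 1.96² × 0.50 × 0.50 / 0.042² ≈ 544.44, so n₀ = 545.
Finite population correction with N = 700: n = n₀ / (1 + (n₀−1)/N) = 545 / (1 + 544/700) = 545 / 1.7771 ≈ 306.67.
Rounding up, n = 307.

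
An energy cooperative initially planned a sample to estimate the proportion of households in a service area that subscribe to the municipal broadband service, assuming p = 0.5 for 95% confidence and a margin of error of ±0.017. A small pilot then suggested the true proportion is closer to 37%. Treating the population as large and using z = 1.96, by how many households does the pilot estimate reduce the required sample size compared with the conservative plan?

Conservative (p = 0.5): n = 1.96² × 0.25 / 0.017² ≈ 3323.18 → 3324.
Using p = 0.37: p(1−p) = 0.2331, so n = 1.96² × 0.2331 / 0.017² ≈ 3098.54 → 3099.
Reduction: 3324 − 3099 = 225.

225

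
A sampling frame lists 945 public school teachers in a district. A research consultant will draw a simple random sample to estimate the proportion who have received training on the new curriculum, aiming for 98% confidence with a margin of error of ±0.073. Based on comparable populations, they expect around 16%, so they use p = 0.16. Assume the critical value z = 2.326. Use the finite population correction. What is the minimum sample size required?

120

Unadjusted: n₀ = 2.326² × 0.16 × 0.84 / 0.073² ≈ 136.45, so n₀ = 137.
Finite population correction with N = 945: n = n₀ / (1 + (n₀−1)/N) = 137 / (1 + 136/945) = 137 / 1.1439 ≈ 119.76.
Rounding up, n = 120.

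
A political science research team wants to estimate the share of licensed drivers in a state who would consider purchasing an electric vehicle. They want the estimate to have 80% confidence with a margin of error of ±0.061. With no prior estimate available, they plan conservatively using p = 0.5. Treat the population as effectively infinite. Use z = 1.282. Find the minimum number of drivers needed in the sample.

With p = 0.5, p(1−p) = 0.25.
n = z²·p(1−p)/E² = 1.282² × 0.2500 / 0.061² = 1.6435 × 0.2500 / 0.003721 ≈ 110.42.
Rounding up gives n = 111.

111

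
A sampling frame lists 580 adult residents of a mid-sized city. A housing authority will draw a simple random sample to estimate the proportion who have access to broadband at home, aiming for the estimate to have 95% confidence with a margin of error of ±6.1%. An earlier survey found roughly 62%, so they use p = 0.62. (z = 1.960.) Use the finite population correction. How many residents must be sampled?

172

Unadjusted: n₀ = 1.960² × 0.62 × 0.38 / 0.061² ≈ 243.24, so n₀ = 244.
Finite population correction with N = 580: n = n₀ / (1 + (n₀−1)/N) = 244 / (1 + 243/580) = 244 / 1.4190 ≈ 171.96.
Rounding up, n = 172.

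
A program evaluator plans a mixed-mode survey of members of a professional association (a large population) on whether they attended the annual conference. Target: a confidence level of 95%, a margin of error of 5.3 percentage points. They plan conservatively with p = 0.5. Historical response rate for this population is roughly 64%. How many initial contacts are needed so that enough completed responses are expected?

535

For 95% confidence, z = 1.960.
Completed interviews needed: n₀ = 1.960² × 0.2500 / 0.053² ≈ 341.90 → 342.
At a 64% response rate, contacts needed = 342 / 0.64 ≈ 534.38 → 535.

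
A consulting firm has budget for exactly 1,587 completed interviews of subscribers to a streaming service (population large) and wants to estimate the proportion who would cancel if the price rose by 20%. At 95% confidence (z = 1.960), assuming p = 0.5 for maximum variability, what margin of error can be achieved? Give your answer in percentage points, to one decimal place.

2.5

SE(p̂) = √[p(1−p)/n] = √[0.2500/1587] = 0.01255.
E = z × SE = 1.960 × 0.01255 = 0.02460, or 2.5 percentage points.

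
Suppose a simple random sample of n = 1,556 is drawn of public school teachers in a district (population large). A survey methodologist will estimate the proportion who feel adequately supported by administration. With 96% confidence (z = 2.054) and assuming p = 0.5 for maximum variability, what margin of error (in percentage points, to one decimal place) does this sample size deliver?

2.6

SE(p̂) = √[p(1−p)/n] = √[0.2500/1556] = 0.01268.
E = z × SE = 2.054 × 0.01268 = 0.02604, or 2.6 percentage points.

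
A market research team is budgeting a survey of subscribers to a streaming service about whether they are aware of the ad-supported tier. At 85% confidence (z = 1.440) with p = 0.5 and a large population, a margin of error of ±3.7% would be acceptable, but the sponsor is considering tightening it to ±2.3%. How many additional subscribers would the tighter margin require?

At ±3.7%: n = 1.440² × 0.2500 / 0.037² ≈ 378.67 → 379.
At ±2.3%: n = 1.440² × 0.2500 / 0.023² ≈ 979.96 → 980.
Additional respondents: 980 − 379 = 601.

601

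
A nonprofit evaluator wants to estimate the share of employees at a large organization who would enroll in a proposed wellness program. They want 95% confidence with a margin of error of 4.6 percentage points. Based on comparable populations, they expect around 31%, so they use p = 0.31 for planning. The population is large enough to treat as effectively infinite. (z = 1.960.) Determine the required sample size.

389

With p = 0.31, p(1−p) = 0.2139.
n = z²·p(1−p)/E² = 1.960² × 0.2139 / 0.046² = 3.8416 × 0.2139 / 0.002116 ≈ 388.34.
Rounding up gives n = 389.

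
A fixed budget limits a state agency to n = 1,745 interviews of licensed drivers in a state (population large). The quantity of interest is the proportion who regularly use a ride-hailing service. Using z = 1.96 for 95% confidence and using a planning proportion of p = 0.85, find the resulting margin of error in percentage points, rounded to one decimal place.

SE(p̂) = √[p(1−p)/n] = √[0.1275/1745] = 0.00855.
E = z × SE = 1.96 × 0.00855 = 0.01675, or 1.7 percentage points.

1.7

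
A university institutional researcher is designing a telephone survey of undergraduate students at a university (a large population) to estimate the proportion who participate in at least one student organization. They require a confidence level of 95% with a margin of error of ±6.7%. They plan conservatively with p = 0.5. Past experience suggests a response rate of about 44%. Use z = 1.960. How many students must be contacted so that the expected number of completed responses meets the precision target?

Completed interviews needed: n₀ = 1.960² × 0.2500 / 0.067² ≈ 213.95 → 214.
At a 44% response rate, contacts needed = 214 / 0.44 ≈ 486.36 → 487.

487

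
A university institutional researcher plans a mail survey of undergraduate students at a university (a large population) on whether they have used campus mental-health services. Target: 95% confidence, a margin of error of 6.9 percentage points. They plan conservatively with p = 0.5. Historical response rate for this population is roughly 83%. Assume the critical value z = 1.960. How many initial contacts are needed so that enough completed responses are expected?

244

Completed interviews needed: n₀ = 1.960² × 0.2500 / 0.069² ≈ 201.72 → 202.
At an 83% response rate, contacts needed = 202 / 0.83 ≈ 243.37 → 244.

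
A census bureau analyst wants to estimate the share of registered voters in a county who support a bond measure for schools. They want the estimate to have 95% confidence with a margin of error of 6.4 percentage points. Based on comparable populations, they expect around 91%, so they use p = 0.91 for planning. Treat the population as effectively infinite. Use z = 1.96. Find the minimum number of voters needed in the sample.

77

With p = 0.91, p(1−p) = 0.0819.
n = z²·p(1−p)/E² = 1.96² × 0.0819 / 0.064² = 3.8416 × 0.0819 / 0.004096 ≈ 76.81.
Rounding up gives n = 77.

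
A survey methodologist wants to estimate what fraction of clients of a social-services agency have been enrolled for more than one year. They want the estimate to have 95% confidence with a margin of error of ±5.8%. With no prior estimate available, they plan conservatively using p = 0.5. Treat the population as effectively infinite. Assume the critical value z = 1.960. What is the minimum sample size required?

286

With p = 0.5, p(1−p) = 0.25.
n = z²·p(1−p)/E² = 1.960² × 0.2500 / 0.058² = 3.8416 × 0.2500 / 0.003364 ≈ 285.49.
Rounding up gives n = 286.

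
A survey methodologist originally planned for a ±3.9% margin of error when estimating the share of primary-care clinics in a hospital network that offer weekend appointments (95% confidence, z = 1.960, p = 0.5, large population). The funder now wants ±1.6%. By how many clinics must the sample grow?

At ±3.9%: n = 1.960² × 0.2500 / 0.039² ≈ 631.43 → 632.
At ±1.6%: n = 1.960² × 0.2500 / 0.016² ≈ 3751.56 → 3752.
Additional respondents: 3752 − 632 = 3120.

3120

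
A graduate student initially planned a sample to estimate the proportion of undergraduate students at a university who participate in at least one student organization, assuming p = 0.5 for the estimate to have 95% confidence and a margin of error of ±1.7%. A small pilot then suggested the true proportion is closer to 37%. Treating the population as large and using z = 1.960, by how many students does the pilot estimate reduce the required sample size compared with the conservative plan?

Conservative (p = 0.5): n = 1.960² × 0.25 / 0.017² ≈ 3323.18 → 3324.
Using p = 0.37: p(1−p) = 0.2331, so n = 1.960² × 0.2331 / 0.017² ≈ 3098.54 → 3099.
Reduction: 3324 − 3099 = 225.

225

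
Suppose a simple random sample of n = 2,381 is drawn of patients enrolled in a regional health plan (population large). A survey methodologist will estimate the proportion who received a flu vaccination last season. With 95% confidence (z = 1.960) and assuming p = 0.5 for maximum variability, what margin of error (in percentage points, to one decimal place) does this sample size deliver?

SE(p̂) = √[p(1−p)/n] = √[0.2500/2381] = 0.01025.
E = z × SE = 1.960 × 0.01025 = 0.02008, or 2.0 percentage points.

2.0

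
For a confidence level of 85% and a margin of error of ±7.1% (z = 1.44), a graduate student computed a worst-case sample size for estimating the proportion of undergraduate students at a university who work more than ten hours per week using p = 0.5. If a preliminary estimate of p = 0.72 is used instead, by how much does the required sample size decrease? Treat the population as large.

Conservative (p = 0.5): n = 1.44² × 0.25 / 0.071² ≈ 102.84 → 103.
Using p = 0.72: p(1−p) = 0.2016, so n = 1.44² × 0.2016 / 0.071² ≈ 82.93 → 83.
Reduction: 103 − 83 = 20.

20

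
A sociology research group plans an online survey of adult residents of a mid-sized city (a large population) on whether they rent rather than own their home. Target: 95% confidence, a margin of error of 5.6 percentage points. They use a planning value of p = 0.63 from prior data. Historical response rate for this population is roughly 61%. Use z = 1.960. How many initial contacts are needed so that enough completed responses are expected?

Completed interviews needed: n₀ = 1.960² × 0.2331 / 0.056² ≈ 285.55 → 286.
At a 61% response rate, contacts needed = 286 / 0.61 ≈ 468.85 → 469.

469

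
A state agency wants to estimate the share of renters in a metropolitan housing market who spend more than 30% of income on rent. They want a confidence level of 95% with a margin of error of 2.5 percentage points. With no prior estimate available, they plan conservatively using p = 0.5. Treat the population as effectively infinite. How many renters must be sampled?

1537

For 95% confidence, z = 1.96.
With p = 0.5, p(1−p) = 0.25.
n = z²·p(1−p)/E² = 1.96² × 0.2500 / 0.025² = 3.8416 × 0.2500 / 0.000625 ≈ 1536.64.
Rounding up gives n = 1537.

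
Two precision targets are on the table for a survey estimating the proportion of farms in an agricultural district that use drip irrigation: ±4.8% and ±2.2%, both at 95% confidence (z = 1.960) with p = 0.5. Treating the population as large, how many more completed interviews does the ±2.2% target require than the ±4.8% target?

At ±4.8%: n = 1.960² × 0.2500 / 0.048² ≈ 416.84 → 417.
At ±2.2%: n = 1.960² × 0.2500 / 0.022² ≈ 1984.30 → 1985.
Additional respondents: 1985 − 417 = 1568.

1568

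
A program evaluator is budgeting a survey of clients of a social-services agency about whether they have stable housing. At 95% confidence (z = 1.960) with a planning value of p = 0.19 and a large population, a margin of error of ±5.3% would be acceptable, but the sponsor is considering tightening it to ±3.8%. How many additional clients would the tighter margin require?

At ±5.3%: n = 1.960² × 0.1539 / 0.053² ≈ 210.47 → 211.
At ±3.8%: n = 1.960² × 0.1539 / 0.038² ≈ 409.43 → 410.
Additional respondents: 410 − 211 = 199.

199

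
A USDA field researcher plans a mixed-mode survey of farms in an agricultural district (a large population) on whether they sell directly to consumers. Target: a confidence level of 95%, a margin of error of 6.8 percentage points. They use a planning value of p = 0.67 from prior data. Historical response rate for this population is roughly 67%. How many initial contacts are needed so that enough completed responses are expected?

For 95% confidence, z = 1.960.
Completed interviews needed: n₀ = 1.960² × 0.2211 / 0.068² ≈ 183.69 → 184.
At a 67% response rate, contacts needed = 184 / 0.67 ≈ 274.63 → 275.

275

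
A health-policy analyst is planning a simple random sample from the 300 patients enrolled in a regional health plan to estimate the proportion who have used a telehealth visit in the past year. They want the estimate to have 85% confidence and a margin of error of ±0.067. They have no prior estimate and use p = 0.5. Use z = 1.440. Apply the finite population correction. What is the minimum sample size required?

Unadjusted: n₀ = 1.440² × 0.50 × 0.50 / 0.067² ≈ 115.48, so n₀ = 116.
Finite population correction with N = 300: n = n₀ / (1 + (n₀−1)/N) = 116 / (1 + 115/300) = 116 / 1.3833 ≈ 83.86.
Rounding up, n = 84.

84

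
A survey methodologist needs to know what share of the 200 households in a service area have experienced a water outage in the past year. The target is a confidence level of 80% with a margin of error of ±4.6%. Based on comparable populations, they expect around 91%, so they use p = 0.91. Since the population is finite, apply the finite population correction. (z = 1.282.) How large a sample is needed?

49

Unadjusted: n₀ = 1.282² × 0.91 × 0.09 / 0.046² ≈ 63.61, so n₀ = 64.
Finite population correction with N = 200: n = n₀ / (1 + (n₀−1)/N) = 64 / (1 + 63/200) = 64 / 1.3150 ≈ 48.67.
Rounding up, n = 49.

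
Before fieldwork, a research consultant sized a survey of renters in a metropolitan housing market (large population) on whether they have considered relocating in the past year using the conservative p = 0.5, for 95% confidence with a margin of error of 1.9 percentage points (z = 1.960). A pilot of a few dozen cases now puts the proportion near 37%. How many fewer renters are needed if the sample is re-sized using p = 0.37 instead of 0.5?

Conservative (p = 0.5): n = 1.960² × 0.25 / 0.019² ≈ 2660.39 → 2661.
Using p = 0.37: p(1−p) = 0.2331, so n = 1.960² × 0.2331 / 0.019² ≈ 2480.55 → 2481.
Reduction: 2661 − 2481 = 180.

180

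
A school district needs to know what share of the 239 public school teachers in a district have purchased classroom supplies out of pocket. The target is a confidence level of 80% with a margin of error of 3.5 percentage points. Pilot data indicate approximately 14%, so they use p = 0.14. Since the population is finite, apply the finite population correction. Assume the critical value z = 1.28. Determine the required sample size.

97

Unadjusted: n₀ = 1.28² × 0.14 × 0.86 / 0.035² ≈ 161.03, so n₀ = 162.
Finite population correction with N = 239: n = n₀ / (1 + (n₀−1)/N) = 162 / (1 + 161/239) = 162 / 1.6736 ≈ 96.80.
Rounding up, n = 97.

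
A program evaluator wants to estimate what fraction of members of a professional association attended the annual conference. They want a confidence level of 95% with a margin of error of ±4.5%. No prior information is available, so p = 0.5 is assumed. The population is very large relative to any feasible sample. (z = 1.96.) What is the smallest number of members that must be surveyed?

475

With p = 0.5, p(1−p) = 0.25.
n = z²·p(1−p)/E² = 1.96² × 0.2500 / 0.045² = 3.8416 × 0.2500 / 0.002025 ≈ 474.27.
Rounding up gives n = 475.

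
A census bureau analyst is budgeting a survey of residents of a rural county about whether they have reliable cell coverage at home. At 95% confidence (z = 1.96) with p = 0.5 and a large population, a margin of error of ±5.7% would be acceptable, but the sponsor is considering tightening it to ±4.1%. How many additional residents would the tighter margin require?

At ±5.7%: n = 1.96² × 0.2500 / 0.057² ≈ 295.60 → 296.
At ±4.1%: n = 1.96² × 0.2500 / 0.041² ≈ 571.33 → 572.
Additional respondents: 572 − 296 = 276.

276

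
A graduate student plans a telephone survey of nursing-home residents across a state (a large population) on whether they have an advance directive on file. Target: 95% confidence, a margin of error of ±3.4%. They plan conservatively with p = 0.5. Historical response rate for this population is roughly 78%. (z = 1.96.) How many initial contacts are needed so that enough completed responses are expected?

1066

Completed interviews needed: n₀ = 1.96² × 0.2500 / 0.034² ≈ 830.80 → 831.
At a 78% response rate, contacts needed = 831 / 0.78 ≈ 1065.38 → 1066.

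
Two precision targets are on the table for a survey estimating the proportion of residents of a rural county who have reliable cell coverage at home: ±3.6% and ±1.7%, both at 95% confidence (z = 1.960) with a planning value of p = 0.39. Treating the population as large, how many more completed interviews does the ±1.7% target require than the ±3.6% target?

2457

At ±3.6%: n = 1.960² × 0.2379 / 0.036² ≈ 705.18 → 706.
At ±1.7%: n = 1.960² × 0.2379 / 0.017² ≈ 3162.34 → 3163.
Additional respondents: 3163 − 706 = 2457.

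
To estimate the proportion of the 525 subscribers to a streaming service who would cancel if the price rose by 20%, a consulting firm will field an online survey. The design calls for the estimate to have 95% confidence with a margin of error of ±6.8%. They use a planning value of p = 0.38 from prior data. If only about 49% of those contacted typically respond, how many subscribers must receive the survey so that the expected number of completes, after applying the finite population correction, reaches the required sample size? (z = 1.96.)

Completed interviews needed (unadjusted): n₀ = 1.96² × 0.2356 / 0.068² ≈ 195.74 → 196.
FPC for N = 525: n = 196 / (1 + 195/525) = 196 / 1.3714 ≈ 142.92 → 143.
At a 49% response rate, contacts needed = 143 / 0.49 ≈ 291.84 → 292.

292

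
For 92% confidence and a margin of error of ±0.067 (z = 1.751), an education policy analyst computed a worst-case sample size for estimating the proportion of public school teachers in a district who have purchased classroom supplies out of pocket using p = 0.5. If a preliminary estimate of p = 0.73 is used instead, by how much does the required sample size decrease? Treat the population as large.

Conservative (p = 0.5): n = 1.751² × 0.25 / 0.067² ≈ 170.75 → 171.
Using p = 0.73: p(1−p) = 0.1971, so n = 1.751² × 0.1971 / 0.067² ≈ 134.62 → 135.
Reduction: 171 − 135 = 36.

36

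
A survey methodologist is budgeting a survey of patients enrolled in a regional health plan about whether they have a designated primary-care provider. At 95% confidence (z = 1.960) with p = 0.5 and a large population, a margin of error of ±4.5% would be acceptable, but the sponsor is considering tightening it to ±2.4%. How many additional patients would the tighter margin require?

1193

At ±4.5%: n = 1.960² × 0.2500 / 0.045² ≈ 474.27 → 475.
At ±2.4%: n = 1.960² × 0.2500 / 0.024² ≈ 1667.36 → 1668.
Additional respondents: 1668 − 475 = 1193.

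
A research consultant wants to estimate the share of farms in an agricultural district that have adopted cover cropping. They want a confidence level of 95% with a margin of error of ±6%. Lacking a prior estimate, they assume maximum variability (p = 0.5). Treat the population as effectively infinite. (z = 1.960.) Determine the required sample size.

267

With p = 0.5, p(1−p) = 0.25.
n = z²·p(1−p)/E² = 1.960² × 0.2500 / 0.060² = 3.8416 × 0.2500 / 0.003600 ≈ 266.78.
Rounding up gives n = 267.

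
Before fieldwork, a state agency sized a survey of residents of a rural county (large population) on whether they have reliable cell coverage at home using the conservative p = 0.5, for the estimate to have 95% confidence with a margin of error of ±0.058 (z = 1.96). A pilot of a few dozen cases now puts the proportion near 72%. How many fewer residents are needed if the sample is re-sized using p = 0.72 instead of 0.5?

Conservative (p = 0.5): n = 1.96² × 0.25 / 0.058² ≈ 285.49 → 286.
Using p = 0.72: p(1−p) = 0.2016, so n = 1.96² × 0.2016 / 0.058² ≈ 230.22 → 231.
Reduction: 286 − 231 = 55.

55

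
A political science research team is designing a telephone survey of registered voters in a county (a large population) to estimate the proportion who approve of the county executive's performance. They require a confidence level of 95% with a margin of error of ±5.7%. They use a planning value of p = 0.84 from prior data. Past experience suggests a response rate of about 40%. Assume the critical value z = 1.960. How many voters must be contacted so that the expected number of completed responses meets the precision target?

Completed interviews needed: n₀ = 1.960² × 0.1344 / 0.057² ≈ 158.91 → 159.
At a 40% response rate, contacts needed = 159 / 0.40 ≈ 397.50 → 398.

398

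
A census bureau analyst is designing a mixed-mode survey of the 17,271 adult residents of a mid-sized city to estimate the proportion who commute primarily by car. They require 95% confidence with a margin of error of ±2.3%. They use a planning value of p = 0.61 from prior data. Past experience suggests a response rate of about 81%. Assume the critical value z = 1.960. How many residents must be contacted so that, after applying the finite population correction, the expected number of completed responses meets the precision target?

1940

Completed interviews needed (unadjusted): n₀ = 1.960² × 0.2379 / 0.023² ≈ 1727.63 → 1728.
FPC for N = 17,271: n = 1728 / (1 + 1727/17271) = 1728 / 1.1000 ≈ 1570.92 → 1571.
At an 81% response rate, contacts needed = 1571 / 0.81 ≈ 1939.51 → 1940.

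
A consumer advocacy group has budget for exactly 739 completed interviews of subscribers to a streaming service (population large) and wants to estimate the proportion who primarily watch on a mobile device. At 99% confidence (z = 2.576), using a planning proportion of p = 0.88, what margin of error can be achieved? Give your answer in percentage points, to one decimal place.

3.1

SE(p̂) = √[p(1−p)/n] = √[0.1056/739] = 0.01195.
E = z × SE = 2.576 × 0.01195 = 0.03079, or 3.1 percentage points.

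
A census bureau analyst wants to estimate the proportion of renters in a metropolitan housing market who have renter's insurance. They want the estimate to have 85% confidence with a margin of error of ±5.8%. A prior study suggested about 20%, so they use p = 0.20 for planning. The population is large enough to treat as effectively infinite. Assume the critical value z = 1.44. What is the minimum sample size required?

99

With p = 0.20, p(1−p) = 0.1600.
n = z²·p(1−p)/E² = 1.44² × 0.1600 / 0.058² = 2.0736 × 0.1600 / 0.003364 ≈ 98.63.
Rounding up gives n = 99.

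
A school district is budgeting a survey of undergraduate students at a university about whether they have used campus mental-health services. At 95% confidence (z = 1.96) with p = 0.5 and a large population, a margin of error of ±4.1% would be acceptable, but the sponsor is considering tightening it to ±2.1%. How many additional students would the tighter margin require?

1606

At ±4.1%: n = 1.96² × 0.2500 / 0.041² ≈ 571.33 → 572.
At ±2.1%: n = 1.96² × 0.2500 / 0.021² ≈ 2177.78 → 2178.
Additional respondents: 2178 − 572 = 1606.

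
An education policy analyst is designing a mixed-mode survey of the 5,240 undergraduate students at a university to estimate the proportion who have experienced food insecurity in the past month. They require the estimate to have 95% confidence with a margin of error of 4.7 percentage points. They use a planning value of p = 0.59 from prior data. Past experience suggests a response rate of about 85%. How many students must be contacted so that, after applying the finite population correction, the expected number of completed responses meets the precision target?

For 95% confidence, z = 1.960.
Completed interviews needed (unadjusted): n₀ = 1.960² × 0.2419 / 0.047² ≈ 420.68 → 421.
FPC for N = 5,240: n = 421 / (1 + 420/5240) = 421 / 1.0802 ≈ 389.76 → 390.
At an 85% response rate, contacts needed = 390 / 0.85 ≈ 458.82 → 459.

459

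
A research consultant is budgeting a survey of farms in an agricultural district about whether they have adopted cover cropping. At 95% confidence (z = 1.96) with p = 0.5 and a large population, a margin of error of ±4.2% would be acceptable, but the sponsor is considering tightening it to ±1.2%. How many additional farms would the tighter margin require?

At ±4.2%: n = 1.96² × 0.2500 / 0.042² ≈ 544.44 → 545.
At ±1.2%: n = 1.96² × 0.2500 / 0.012² ≈ 6669.44 → 6670.
Additional respondents: 6670 − 545 = 6125.

6125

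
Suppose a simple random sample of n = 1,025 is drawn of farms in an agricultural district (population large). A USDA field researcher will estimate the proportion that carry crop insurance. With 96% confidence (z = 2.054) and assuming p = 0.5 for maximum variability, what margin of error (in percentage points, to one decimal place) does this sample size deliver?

SE(p̂) = √[p(1−p)/n] = √[0.2500/1025] = 0.01562.
E = z × SE = 2.054 × 0.01562 = 0.03208, or 3.2 percentage points.

3.2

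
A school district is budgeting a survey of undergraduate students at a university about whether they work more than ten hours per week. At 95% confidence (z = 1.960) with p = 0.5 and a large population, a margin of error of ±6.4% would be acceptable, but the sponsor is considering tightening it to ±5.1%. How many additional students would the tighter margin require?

135

At ±6.4%: n = 1.960² × 0.2500 / 0.064² ≈ 234.47 → 235.
At ±5.1%: n = 1.960² × 0.2500 / 0.051² ≈ 369.24 → 370.
Additional respondents: 370 − 235 = 135.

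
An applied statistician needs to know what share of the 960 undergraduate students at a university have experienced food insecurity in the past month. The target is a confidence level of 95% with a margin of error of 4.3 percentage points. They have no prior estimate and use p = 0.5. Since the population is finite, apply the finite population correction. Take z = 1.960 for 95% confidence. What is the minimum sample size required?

Unadjusted: n₀ = 1.960² × 0.50 × 0.50 / 0.043² ≈ 519.42, so n₀ = 520.
Finite population correction with N = 960: n = n₀ / (1 + (n₀−1)/N) = 520 / (1 + 519/960) = 520 / 1.5406 ≈ 337.53.
Rounding up, n = 338.

338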